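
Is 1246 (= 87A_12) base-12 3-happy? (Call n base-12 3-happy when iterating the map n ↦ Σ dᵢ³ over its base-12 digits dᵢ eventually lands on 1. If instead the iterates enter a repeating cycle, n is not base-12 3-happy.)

1246 = (8,7,10)_12 → 8³ + 7³ + 10³ = 1855
1855 = (1,0,10,7)_12 → 1³ + 0³ + 10³ + 7³ = 1344
1344 = (9,4,0)_12 → 9³ + 4³ + 0³ = 793
793 = (5,6,1)_12 → 5³ + 6³ + 1³ = 342
342 = (2,4,6)_12 → 2³ + 4³ + 6³ = 288
288 = (2,0,0)_12 → 2³ + 0³ + 0³ = 8
8 = (8)_12 → 8³ = 512
512 = (3,6,8)_12 → 3³ + 6³ + 8³ = 755
755 = (5,2,11)_12 → 5³ + 2³ + 11³ = 1464
1464 = (10,2,0)_12 → 10³ + 2³ + 0³ = 1008
1008 = (7,0,0)_12 → 7³ + 0³ + 0³ = 343
343 = (2,4,7)_12 → 2³ + 4³ + 7³ = 415
415 = (2,10,7)_12 → 2³ + 10³ + 7³ = 1351
1351 = (9,4,7)_12 → 9³ + 4³ + 7³ = 1136
1136 = (7,10,8)_12 → 7³ + 10³ + 8³ = 1855  — 1855 already seen; the sequence cycles without reaching 1.

not base-12 3-happy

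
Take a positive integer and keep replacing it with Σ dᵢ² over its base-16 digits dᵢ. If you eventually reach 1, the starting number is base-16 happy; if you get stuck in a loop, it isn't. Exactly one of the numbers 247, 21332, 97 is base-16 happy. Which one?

247: 247 → 274 → 6 → 36 → 20 → 17 → 2 → 4 → 16 → 1  — reaches 1 (base-16 happy)
21332: 21332 → 75 → 137 → 145 → 82 → 29 → 170 → 200 → 208 → 169 → 181 → 146 → 85 → 50 → 13 → 169  — repeats 169 (not base-16 happy)
97: 97 → 37 → 29 → 170 → 200 → 208 → 169 → 181 → 146 → 85 → 50 → 13 → 169  — repeats 169 (not base-16 happy)

247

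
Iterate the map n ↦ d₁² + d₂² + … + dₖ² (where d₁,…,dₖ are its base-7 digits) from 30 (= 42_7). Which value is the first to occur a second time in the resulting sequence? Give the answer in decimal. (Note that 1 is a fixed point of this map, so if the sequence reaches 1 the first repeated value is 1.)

2

30 = (4,2)_7 → 4² + 2² = 16 + 4 = 20
20 = (2,6)_7 → 2² + 6² = 4 + 36 = 40
40 = (5,5)_7 → 5² + 5² = 25 + 25 = 50
50 = (1,0,1)_7 → 1² + 0² + 1² = 1 + 0 + 1 = 2
2 = (2)_7 → 2² = 4
4 = (4)_7 → 4² = 16
16 = (2,2)_7 → 2² + 2² = 4 + 4 = 8
8 = (1,1)_7 → 1² + 1² = 1 + 1 = 2  — 2 already appeared earlier.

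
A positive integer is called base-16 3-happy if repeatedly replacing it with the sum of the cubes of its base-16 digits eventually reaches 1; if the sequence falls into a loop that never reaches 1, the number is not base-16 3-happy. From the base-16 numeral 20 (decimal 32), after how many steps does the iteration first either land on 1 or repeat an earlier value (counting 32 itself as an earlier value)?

32 = (2,0)_16 → 2³ + 0³ = 8 + 0 = 8
8 = (8)_16 → 8³ = 512
512 = (2,0,0)_16 → 2³ + 0³ + 0³ = 8 + 0 + 0 = 8  — 8 repeats.
That took 3 steps.

3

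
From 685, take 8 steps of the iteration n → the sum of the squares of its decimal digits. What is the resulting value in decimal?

685 → 125
125 → 30
30 → 9
9 → 81
81 → 65
65 → 61
61 → 37
37 → 58

58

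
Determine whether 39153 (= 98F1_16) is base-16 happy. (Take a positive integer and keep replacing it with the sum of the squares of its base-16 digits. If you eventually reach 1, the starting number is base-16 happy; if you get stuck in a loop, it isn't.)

39153 = (9,8,15,1)_16 → 371
371 = (1,7,3)_16 → 59
59 = (3,11)_16 → 130
130 = (8,2)_16 → 68
68 = (4,4)_16 → 32
32 = (2,0)_16 → 4
4 = (4)_16 → 16
16 = (1,0)_16 → 1  — reached 1.

base-16 happy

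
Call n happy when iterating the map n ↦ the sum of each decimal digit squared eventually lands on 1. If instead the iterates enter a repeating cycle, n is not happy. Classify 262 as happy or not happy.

262 → 2² + 6² + 2² = 44
44 → 4² + 4² = 32
32 → 3² + 2² = 13
13 → 1² + 3² = 10
10 → 1² + 0² = 1  — reached 1.

happy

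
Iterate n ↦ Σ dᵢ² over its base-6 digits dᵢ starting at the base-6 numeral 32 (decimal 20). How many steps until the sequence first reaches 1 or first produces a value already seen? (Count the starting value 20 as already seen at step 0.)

20 = (3,2)_6 → 3² + 2² = 9 + 4 = 13
13 = (2,1)_6 → 2² + 1² = 4 + 1 = 5
5 = (5)_6 → 5² = 25
25 = (4,1)_6 → 4² + 1² = 16 + 1 = 17
17 = (2,5)_6 → 2² + 5² = 4 + 25 = 29
29 = (4,5)_6 → 4² + 5² = 16 + 25 = 41
41 = (1,0,5)_6 → 1² + 0² + 5² = 1 + 0 + 25 = 26
26 = (4,2)_6 → 4² + 2² = 16 + 4 = 20  — 20 repeats.
That took 8 steps.

8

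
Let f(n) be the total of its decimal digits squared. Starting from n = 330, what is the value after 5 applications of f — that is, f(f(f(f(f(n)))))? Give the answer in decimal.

330 → 3² + 3² + 0² = 9 + 9 + 0 = 18
18 → 1² + 8² = 1 + 64 = 65
65 → 6² + 5² = 36 + 25 = 61
61 → 6² + 1² = 36 + 1 = 37
37 → 3² + 7² = 9 + 49 = 58

58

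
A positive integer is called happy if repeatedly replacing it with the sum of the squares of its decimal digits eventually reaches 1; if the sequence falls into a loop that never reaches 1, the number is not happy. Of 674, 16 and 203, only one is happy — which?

203

674: 674 → 101 → 2 → 4 → 16 → 37 → 58 → 89 → 145 → 42 → 20 → 4  — repeats 4 (not happy)
16: 16 → 37 → 58 → 89 → 145 → 42 → 20 → 4 → 16  — repeats 16 (not happy)
203: 203 → 13 → 10 → 1  — reaches 1 (happy)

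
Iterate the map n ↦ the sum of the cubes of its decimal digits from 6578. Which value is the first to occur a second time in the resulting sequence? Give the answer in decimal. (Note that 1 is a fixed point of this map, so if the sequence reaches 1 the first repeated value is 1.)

6578 → 1196
1196 → 947
947 → 1136
1136 → 245
245 → 197
197 → 1073
1073 → 371
371 → 371  — 371 already appeared earlier.

371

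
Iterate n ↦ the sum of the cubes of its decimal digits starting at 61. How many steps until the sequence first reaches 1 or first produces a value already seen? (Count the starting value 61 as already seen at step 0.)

61 → 6³ + 1³ = 217
217 → 2³ + 1³ + 7³ = 352
352 → 3³ + 5³ + 2³ = 160
160 → 1³ + 6³ + 0³ = 217  — 217 repeats.
That took 4 steps.

4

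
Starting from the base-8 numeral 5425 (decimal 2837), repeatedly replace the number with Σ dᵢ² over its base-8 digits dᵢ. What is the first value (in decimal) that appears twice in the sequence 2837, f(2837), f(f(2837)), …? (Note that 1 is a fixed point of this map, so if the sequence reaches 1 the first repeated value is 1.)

2837 = (5,4,2,5)_8 → 5² + 4² + 2² + 5² = 70
70 = (1,0,6)_8 → 1² + 0² + 6² = 37
37 = (4,5)_8 → 4² + 5² = 41
41 = (5,1)_8 → 5² + 1² = 26
26 = (3,2)_8 → 3² + 2² = 13
13 = (1,5)_8 → 1² + 5² = 26  — 26 already appeared earlier.

26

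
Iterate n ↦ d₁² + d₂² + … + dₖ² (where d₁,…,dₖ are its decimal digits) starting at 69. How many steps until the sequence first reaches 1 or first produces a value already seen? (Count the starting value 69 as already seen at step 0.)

69 → 6² + 9² = 117
117 → 1² + 1² + 7² = 51
51 → 5² + 1² = 26
26 → 2² + 6² = 40
40 → 4² + 0² = 16
16 → 1² + 6² = 37
37 → 3² + 7² = 58
58 → 5² + 8² = 89
89 → 8² + 9² = 145
145 → 1² + 4² + 5² = 42
42 → 4² + 2² = 20
20 → 2² + 0² = 4
4 → 4² = 16  — 16 repeats.
That took 13 steps.

13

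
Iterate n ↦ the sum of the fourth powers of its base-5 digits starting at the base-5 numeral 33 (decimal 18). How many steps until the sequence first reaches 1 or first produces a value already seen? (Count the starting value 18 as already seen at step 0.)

14

18 = (3,3)_5 → 162
162 = (1,1,2,2)_5 → 34
34 = (1,1,4)_5 → 258
258 = (2,0,1,3)_5 → 98
98 = (3,4,3)_5 → 418
418 = (3,1,3,3)_5 → 244
244 = (1,4,3,4)_5 → 594
594 = (4,3,3,4)_5 → 674
674 = (1,0,1,4,4)_5 → 514
514 = (4,0,2,4)_5 → 528
528 = (4,1,0,3)_5 → 338
338 = (2,3,2,3)_5 → 194
194 = (1,2,3,4)_5 → 354
354 = (2,4,0,4)_5 → 528  — 528 repeats.
That took 14 steps.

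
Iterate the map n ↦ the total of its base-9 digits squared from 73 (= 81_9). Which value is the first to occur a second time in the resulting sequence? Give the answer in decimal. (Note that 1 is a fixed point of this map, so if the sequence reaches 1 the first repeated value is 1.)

73 = (8,1)_9 → 65
65 = (7,2)_9 → 53
53 = (5,8)_9 → 89
89 = (1,0,8)_9 → 65  — 65 already appeared earlier.

65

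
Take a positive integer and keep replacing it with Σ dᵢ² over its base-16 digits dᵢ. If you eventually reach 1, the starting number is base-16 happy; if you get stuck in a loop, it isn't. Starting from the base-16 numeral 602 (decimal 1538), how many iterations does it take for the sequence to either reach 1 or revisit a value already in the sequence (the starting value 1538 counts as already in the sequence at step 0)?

6

1538 = (6,0,2)_16 → 6² + 0² + 2² = 36 + 0 + 4 = 40
40 = (2,8)_16 → 2² + 8² = 4 + 64 = 68
68 = (4,4)_16 → 4² + 4² = 16 + 16 = 32
32 = (2,0)_16 → 2² + 0² = 4 + 0 = 4
4 = (4)_16 → 4² = 16
16 = (1,0)_16 → 1² + 0² = 1 + 0 = 1  — reached 1.
That took 6 steps.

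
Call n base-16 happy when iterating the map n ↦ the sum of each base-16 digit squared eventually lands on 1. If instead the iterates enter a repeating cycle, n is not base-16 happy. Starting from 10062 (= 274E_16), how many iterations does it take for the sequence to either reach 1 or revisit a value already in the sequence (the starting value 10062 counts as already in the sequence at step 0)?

10062 = (2,7,4,14)_16 → 2² + 7² + 4² + 14² = 4 + 49 + 16 + 196 = 265
265 = (1,0,9)_16 → 1² + 0² + 9² = 1 + 0 + 81 = 82
82 = (5,2)_16 → 5² + 2² = 25 + 4 = 29
29 = (1,13)_16 → 1² + 13² = 1 + 169 = 170
170 = (10,10)_16 → 10² + 10² = 100 + 100 = 200
200 = (12,8)_16 → 12² + 8² = 144 + 64 = 208
208 = (13,0)_16 → 13² + 0² = 169 + 0 = 169
169 = (10,9)_16 → 10² + 9² = 100 + 81 = 181
181 = (11,5)_16 → 11² + 5² = 121 + 25 = 146
146 = (9,2)_16 → 9² + 2² = 81 + 4 = 85
85 = (5,5)_16 → 5² + 5² = 25 + 25 = 50
50 = (3,2)_16 → 3² + 2² = 9 + 4 = 13
13 = (13)_16 → 13² = 169  — 169 repeats.
That took 13 steps.

13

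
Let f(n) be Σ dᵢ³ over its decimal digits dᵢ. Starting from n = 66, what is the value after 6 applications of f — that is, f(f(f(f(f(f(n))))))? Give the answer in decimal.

153

66 → 432
432 → 99
99 → 1458
1458 → 702
702 → 351
351 → 153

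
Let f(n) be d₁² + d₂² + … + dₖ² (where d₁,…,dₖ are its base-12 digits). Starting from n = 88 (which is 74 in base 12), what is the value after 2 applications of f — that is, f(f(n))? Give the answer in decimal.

50

88 = (7,4)_12 → 7² + 4² = 49 + 16 = 65
65 = (5,5)_12 → 5² + 5² = 25 + 25 = 50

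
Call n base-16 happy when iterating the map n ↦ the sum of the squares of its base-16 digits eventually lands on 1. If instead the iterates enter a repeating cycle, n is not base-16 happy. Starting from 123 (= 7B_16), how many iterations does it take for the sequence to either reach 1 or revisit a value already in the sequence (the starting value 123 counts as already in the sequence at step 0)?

123 = (7,11)_16 → 7² + 11² = 49 + 121 = 170
170 = (10,10)_16 → 10² + 10² = 100 + 100 = 200
200 = (12,8)_16 → 12² + 8² = 144 + 64 = 208
208 = (13,0)_16 → 13² + 0² = 169 + 0 = 169
169 = (10,9)_16 → 10² + 9² = 100 + 81 = 181
181 = (11,5)_16 → 11² + 5² = 121 + 25 = 146
146 = (9,2)_16 → 9² + 2² = 81 + 4 = 85
85 = (5,5)_16 → 5² + 5² = 25 + 25 = 50
50 = (3,2)_16 → 3² + 2² = 9 + 4 = 13
13 = (13)_16 → 13² = 169  — 169 repeats.
That took 10 steps.

10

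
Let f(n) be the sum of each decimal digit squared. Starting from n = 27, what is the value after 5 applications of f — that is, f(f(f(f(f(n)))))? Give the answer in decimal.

85

27 → 2² + 7² = 53
53 → 5² + 3² = 34
34 → 3² + 4² = 25
25 → 2² + 5² = 29
29 → 2² + 9² = 85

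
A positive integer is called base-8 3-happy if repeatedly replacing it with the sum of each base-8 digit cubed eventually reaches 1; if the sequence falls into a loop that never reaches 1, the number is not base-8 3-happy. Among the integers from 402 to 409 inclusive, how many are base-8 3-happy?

402: 402 → 232 → 152 → 35 → 91 → 55 → 559 → 469 → 476 → 434 → 440 → 559  — not base-8 3-happy
403: 403 → 251 → 397 → 342 → 349 → 277 → 197 → 152 → 35 → 91 → 55 → 559 → 469 → 476 → 434 → 440 → 559  — not base-8 3-happy
404: 404 → 288 → 128 → 8 → 1  — base-8 3-happy
405: 405 → 349 → 277 → 197 → 152 → 35 → 91 → 55 → 559 → 469 → 476 → 434 → 440 → 559  — not base-8 3-happy
406: 406 → 440 → 559 → 469 → 476 → 434 → 440  — not base-8 3-happy
407: 407 → 567 → 560 → 217 → 55 → 559 → 469 → 476 → 434 → 440 → 559  — not base-8 3-happy
408: 408 → 243 → 270 → 281 → 92 → 92  — not base-8 3-happy
409: 409 → 244 → 307 → 307  — not base-8 3-happy
base-8 3-happy: 404

1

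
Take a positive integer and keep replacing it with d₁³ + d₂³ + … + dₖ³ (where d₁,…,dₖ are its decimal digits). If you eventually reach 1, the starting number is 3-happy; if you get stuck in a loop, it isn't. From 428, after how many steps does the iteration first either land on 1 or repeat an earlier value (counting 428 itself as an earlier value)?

11

428 → 4³ + 2³ + 8³ = 584
584 → 5³ + 8³ + 4³ = 701
701 → 7³ + 0³ + 1³ = 344
344 → 3³ + 4³ + 4³ = 155
155 → 1³ + 5³ + 5³ = 251
251 → 2³ + 5³ + 1³ = 134
134 → 1³ + 3³ + 4³ = 92
92 → 9³ + 2³ = 737
737 → 7³ + 3³ + 7³ = 713
713 → 7³ + 1³ + 3³ = 371
371 → 3³ + 7³ + 1³ = 371  — 371 repeats.
That took 11 steps.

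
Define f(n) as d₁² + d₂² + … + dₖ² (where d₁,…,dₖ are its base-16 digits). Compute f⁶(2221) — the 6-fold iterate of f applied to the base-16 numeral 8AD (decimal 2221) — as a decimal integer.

2221 = (8,10,13)_16 → 333
333 = (1,4,13)_16 → 186
186 = (11,10)_16 → 221
221 = (13,13)_16 → 338
338 = (1,5,2)_16 → 30
30 = (1,14)_16 → 197

197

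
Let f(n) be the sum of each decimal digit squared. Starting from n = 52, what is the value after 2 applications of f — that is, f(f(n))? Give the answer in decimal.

52 → 5² + 2² = 29
29 → 2² + 9² = 85

85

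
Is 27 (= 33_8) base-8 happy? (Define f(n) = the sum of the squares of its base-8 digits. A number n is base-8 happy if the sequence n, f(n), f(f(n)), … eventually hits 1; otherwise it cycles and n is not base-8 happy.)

base-8 happy

27 = (3,3)_8 → 3² + 3² = 9 + 9 = 18
18 = (2,2)_8 → 2² + 2² = 4 + 4 = 8
8 = (1,0)_8 → 1² + 0² = 1 + 0 = 1  — reached 1.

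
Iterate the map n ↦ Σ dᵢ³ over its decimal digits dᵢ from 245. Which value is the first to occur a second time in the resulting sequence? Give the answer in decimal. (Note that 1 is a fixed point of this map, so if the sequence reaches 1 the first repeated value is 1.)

371

245 → 2³ + 4³ + 5³ = 197
197 → 1³ + 9³ + 7³ = 1073
1073 → 1³ + 0³ + 7³ + 3³ = 371
371 → 3³ + 7³ + 1³ = 371  — 371 already appeared earlier.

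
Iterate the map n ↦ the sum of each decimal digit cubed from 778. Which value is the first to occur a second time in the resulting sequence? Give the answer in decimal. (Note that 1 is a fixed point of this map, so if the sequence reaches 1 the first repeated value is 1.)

1

778 → 7³ + 7³ + 8³ = 1198
1198 → 1³ + 1³ + 9³ + 8³ = 1243
1243 → 1³ + 2³ + 4³ + 3³ = 100
100 → 1³ + 0³ + 0³ = 1  — reached the fixed point 1.
1 → 1, so 1 is the first repeated value.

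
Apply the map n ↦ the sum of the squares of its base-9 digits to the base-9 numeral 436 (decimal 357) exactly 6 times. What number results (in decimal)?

357 = (4,3,6)_9 → 4² + 3² + 6² = 61
61 = (6,7)_9 → 6² + 7² = 85
85 = (1,0,4)_9 → 1² + 0² + 4² = 17
17 = (1,8)_9 → 1² + 8² = 65
65 = (7,2)_9 → 7² + 2² = 53
53 = (5,8)_9 → 5² + 8² = 89

89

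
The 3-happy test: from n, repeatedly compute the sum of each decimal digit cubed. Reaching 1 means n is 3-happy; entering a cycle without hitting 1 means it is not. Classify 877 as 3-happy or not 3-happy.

877 → 1198
1198 → 1243
1243 → 100
100 → 1  — reached 1.

3-happy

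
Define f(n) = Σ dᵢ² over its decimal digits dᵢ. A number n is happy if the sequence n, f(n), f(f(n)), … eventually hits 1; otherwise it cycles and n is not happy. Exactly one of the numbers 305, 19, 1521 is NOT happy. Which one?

305

305: 305 → 34 → 25 → 29 → 85 → 89 → 145 → 42 → 20 → 4 → 16 → 37 → 58 → 89  — repeats 89 (not happy)
19: 19 → 82 → 68 → 100 → 1  — reaches 1 (happy)
1521: 1521 → 31 → 10 → 1  — reaches 1 (happy)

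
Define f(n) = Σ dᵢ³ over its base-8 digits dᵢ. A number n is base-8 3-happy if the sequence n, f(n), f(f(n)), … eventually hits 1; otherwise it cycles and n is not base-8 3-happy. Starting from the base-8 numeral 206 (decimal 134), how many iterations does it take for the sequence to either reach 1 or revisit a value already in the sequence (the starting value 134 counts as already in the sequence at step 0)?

134 = (2,0,6)_8 → 2³ + 0³ + 6³ = 224
224 = (3,4,0)_8 → 3³ + 4³ + 0³ = 91
91 = (1,3,3)_8 → 1³ + 3³ + 3³ = 55
55 = (6,7)_8 → 6³ + 7³ = 559
559 = (1,0,5,7)_8 → 1³ + 0³ + 5³ + 7³ = 469
469 = (7,2,5)_8 → 7³ + 2³ + 5³ = 476
476 = (7,3,4)_8 → 7³ + 3³ + 4³ = 434
434 = (6,6,2)_8 → 6³ + 6³ + 2³ = 440
440 = (6,7,0)_8 → 6³ + 7³ + 0³ = 559  — 559 repeats.
That took 9 steps.

9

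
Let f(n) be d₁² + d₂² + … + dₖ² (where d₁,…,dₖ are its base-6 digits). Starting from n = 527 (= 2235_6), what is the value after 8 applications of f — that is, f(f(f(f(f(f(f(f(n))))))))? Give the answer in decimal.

527 = (2,2,3,5)_6 → 2² + 2² + 3² + 5² = 42
42 = (1,1,0)_6 → 1² + 1² + 0² = 2
2 = (2)_6 → 2² = 4
4 = (4)_6 → 4² = 16
16 = (2,4)_6 → 2² + 4² = 20
20 = (3,2)_6 → 3² + 2² = 13
13 = (2,1)_6 → 2² + 1² = 5
5 = (5)_6 → 5² = 25

25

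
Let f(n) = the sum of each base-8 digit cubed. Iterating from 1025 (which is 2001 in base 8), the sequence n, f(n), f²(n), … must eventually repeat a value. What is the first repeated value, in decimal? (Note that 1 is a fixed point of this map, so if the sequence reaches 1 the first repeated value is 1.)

1025 = (2,0,0,1)_8 → 2³ + 0³ + 0³ + 1³ = 9
9 = (1,1)_8 → 1³ + 1³ = 2
2 = (2)_8 → 2³ = 8
8 = (1,0)_8 → 1³ + 0³ = 1  — reached the fixed point 1.
1 → 1, so 1 is the first repeated value.

1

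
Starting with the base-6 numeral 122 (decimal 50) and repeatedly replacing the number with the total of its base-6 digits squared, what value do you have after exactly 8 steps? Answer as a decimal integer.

50 = (1,2,2)_6 → 9
9 = (1,3)_6 → 10
10 = (1,4)_6 → 17
17 = (2,5)_6 → 29
29 = (4,5)_6 → 41
41 = (1,0,5)_6 → 26
26 = (4,2)_6 → 20
20 = (3,2)_6 → 13

13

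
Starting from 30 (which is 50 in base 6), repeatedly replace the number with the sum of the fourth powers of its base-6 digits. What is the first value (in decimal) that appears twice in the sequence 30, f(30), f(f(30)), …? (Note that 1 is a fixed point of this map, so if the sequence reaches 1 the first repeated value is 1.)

30 = (5,0)_6 → 5⁴ + 0⁴ = 625 + 0 = 625
625 = (2,5,2,1)_6 → 2⁴ + 5⁴ + 2⁴ + 1⁴ = 16 + 625 + 16 + 1 = 658
658 = (3,0,1,4)_6 → 3⁴ + 0⁴ + 1⁴ + 4⁴ = 81 + 0 + 1 + 256 = 338
338 = (1,3,2,2)_6 → 1⁴ + 3⁴ + 2⁴ + 2⁴ = 1 + 81 + 16 + 16 = 114
114 = (3,1,0)_6 → 3⁴ + 1⁴ + 0⁴ = 81 + 1 + 0 = 82
82 = (2,1,4)_6 → 2⁴ + 1⁴ + 4⁴ = 16 + 1 + 256 = 273
273 = (1,1,3,3)_6 → 1⁴ + 1⁴ + 3⁴ + 3⁴ = 1 + 1 + 81 + 81 = 164
164 = (4,3,2)_6 → 4⁴ + 3⁴ + 2⁴ = 256 + 81 + 16 = 353
353 = (1,3,4,5)_6 → 1⁴ + 3⁴ + 4⁴ + 5⁴ = 1 + 81 + 256 + 625 = 963
963 = (4,2,4,3)_6 → 4⁴ + 2⁴ + 4⁴ + 3⁴ = 256 + 16 + 256 + 81 = 609
609 = (2,4,5,3)_6 → 2⁴ + 4⁴ + 5⁴ + 3⁴ = 16 + 256 + 625 + 81 = 978
978 = (4,3,1,0)_6 → 4⁴ + 3⁴ + 1⁴ + 0⁴ = 256 + 81 + 1 + 0 = 338  — 338 already appeared earlier.

338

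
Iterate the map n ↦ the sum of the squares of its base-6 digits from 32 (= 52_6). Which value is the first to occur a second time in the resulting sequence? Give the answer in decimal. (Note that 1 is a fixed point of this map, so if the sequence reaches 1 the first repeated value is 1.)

29

32 = (5,2)_6 → 5² + 2² = 29
29 = (4,5)_6 → 4² + 5² = 41
41 = (1,0,5)_6 → 1² + 0² + 5² = 26
26 = (4,2)_6 → 4² + 2² = 20
20 = (3,2)_6 → 3² + 2² = 13
13 = (2,1)_6 → 2² + 1² = 5
5 = (5)_6 → 5² = 25
25 = (4,1)_6 → 4² + 1² = 17
17 = (2,5)_6 → 2² + 5² = 29  — 29 already appeared earlier.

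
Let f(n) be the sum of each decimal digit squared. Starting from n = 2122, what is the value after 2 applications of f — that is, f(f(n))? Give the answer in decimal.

2122 → 2² + 1² + 2² + 2² = 13
13 → 1² + 3² = 10

10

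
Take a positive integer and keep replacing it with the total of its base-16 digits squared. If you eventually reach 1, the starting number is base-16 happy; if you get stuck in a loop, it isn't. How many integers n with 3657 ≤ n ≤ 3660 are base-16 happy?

3657: 3657 → 293 → 30 → 197 → 169 → 181 → 146 → 85 → 50 → 13 → 169  (repeats 169)
3658: 3658 → 312 → 74 → 116 → 65 → 17 → 2 → 4 → 16 → 1  (reaches 1)
3659: 3659 → 333 → 186 → 221 → 338 → 30 → 197 → 169 → 181 → 146 → 85 → 50 → 13 → 169  (repeats 169)
3660: 3660 → 356 → 53 → 34 → 8 → 64 → 16 → 1  (reaches 1)
base-16 happy: 3658, 3660

2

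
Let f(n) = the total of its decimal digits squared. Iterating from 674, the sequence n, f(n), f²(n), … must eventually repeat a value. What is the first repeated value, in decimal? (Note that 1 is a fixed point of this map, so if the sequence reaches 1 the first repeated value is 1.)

674 → 6² + 7² + 4² = 101
101 → 1² + 0² + 1² = 2
2 → 2² = 4
4 → 4² = 16
16 → 1² + 6² = 37
37 → 3² + 7² = 58
58 → 5² + 8² = 89
89 → 8² + 9² = 145
145 → 1² + 4² + 5² = 42
42 → 4² + 2² = 20
20 → 2² + 0² = 4  — 4 already appeared earlier.

4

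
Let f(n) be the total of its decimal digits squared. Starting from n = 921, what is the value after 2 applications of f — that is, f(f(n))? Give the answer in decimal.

921 → 9² + 2² + 1² = 86
86 → 8² + 6² = 100

100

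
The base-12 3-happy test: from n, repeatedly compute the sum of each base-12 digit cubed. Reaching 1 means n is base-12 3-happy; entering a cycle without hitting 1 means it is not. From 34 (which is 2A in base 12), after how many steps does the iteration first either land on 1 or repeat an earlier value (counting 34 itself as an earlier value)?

15

34 = (2,10)_12 → 2³ + 10³ = 1008
1008 = (7,0,0)_12 → 7³ + 0³ + 0³ = 343
343 = (2,4,7)_12 → 2³ + 4³ + 7³ = 415
415 = (2,10,7)_12 → 2³ + 10³ + 7³ = 1351
1351 = (9,4,7)_12 → 9³ + 4³ + 7³ = 1136
1136 = (7,10,8)_12 → 7³ + 10³ + 8³ = 1855
1855 = (1,0,10,7)_12 → 1³ + 0³ + 10³ + 7³ = 1344
1344 = (9,4,0)_12 → 9³ + 4³ + 0³ = 793
793 = (5,6,1)_12 → 5³ + 6³ + 1³ = 342
342 = (2,4,6)_12 → 2³ + 4³ + 6³ = 288
288 = (2,0,0)_12 → 2³ + 0³ + 0³ = 8
8 = (8)_12 → 8³ = 512
512 = (3,6,8)_12 → 3³ + 6³ + 8³ = 755
755 = (5,2,11)_12 → 5³ + 2³ + 11³ = 1464
1464 = (10,2,0)_12 → 10³ + 2³ + 0³ = 1008  — 1008 repeats.
That took 15 steps.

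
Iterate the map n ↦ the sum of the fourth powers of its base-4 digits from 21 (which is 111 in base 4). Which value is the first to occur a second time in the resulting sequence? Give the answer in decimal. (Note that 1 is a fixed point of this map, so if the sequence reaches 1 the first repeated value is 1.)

21 = (1,1,1)_4 → 1⁴ + 1⁴ + 1⁴ = 3
3 = (3)_4 → 3⁴ = 81
81 = (1,1,0,1)_4 → 1⁴ + 1⁴ + 0⁴ + 1⁴ = 3  — 3 already appeared earlier.

3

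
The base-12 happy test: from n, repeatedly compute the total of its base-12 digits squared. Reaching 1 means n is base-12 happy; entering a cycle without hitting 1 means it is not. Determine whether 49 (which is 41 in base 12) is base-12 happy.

49 = (4,1)_12 → 17
17 = (1,5)_12 → 26
26 = (2,2)_12 → 8
8 = (8)_12 → 64
64 = (5,4)_12 → 41
41 = (3,5)_12 → 34
34 = (2,10)_12 → 104
104 = (8,8)_12 → 128
128 = (10,8)_12 → 164
164 = (1,1,8)_12 → 66
66 = (5,6)_12 → 61
61 = (5,1)_12 → 26  — 26 already seen; the sequence cycles without reaching 1.

not base-12 happy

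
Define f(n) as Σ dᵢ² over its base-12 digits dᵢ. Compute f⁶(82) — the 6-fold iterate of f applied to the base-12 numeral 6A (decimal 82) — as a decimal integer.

82 = (6,10)_12 → 6² + 10² = 136
136 = (11,4)_12 → 11² + 4² = 137
137 = (11,5)_12 → 11² + 5² = 146
146 = (1,0,2)_12 → 1² + 0² + 2² = 5
5 = (5)_12 → 5² = 25
25 = (2,1)_12 → 2² + 1² = 5

5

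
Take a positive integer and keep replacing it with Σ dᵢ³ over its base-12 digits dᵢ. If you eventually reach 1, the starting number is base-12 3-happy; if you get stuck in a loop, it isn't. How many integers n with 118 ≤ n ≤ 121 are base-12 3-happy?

118: 118 → 1729 → 2 → 8 → 512 → 755 → 1464 → 1008 → 343 → 415 → 1351 → 1136 → 1855 → 1344 → 793 → 342 → 288 → 8  — not base-12 3-happy
119: 119 → 2060 → 548 → 1268 → 1753 → 10 → 1000 → 1611 → 1366 → 1854 → 1217 → 762 → 368 → 736 → 190 → 1028 → 856 → 1520 → 1728 → 1  — base-12 3-happy
120: 120 → 1000 → 1611 → 1366 → 1854 → 1217 → 762 → 368 → 736 → 190 → 1028 → 856 → 1520 → 1728 → 1  — base-12 3-happy
121: 121 → 1001 → 1672 → 1738 → 1001  — not base-12 3-happy
base-12 3-happy: 119, 120

2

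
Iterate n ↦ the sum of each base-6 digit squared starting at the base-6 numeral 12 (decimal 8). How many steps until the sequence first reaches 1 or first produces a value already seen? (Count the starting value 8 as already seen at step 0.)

8 = (1,2)_6 → 1² + 2² = 5
5 = (5)_6 → 5² = 25
25 = (4,1)_6 → 4² + 1² = 17
17 = (2,5)_6 → 2² + 5² = 29
29 = (4,5)_6 → 4² + 5² = 41
41 = (1,0,5)_6 → 1² + 0² + 5² = 26
26 = (4,2)_6 → 4² + 2² = 20
20 = (3,2)_6 → 3² + 2² = 13
13 = (2,1)_6 → 2² + 1² = 5  — 5 repeats.
That took 9 steps.

9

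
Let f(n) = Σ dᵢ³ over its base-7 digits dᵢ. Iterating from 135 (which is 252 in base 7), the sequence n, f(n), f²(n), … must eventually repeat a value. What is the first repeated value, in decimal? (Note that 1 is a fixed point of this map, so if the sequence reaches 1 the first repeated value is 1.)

135 = (2,5,2)_7 → 2³ + 5³ + 2³ = 8 + 125 + 8 = 141
141 = (2,6,1)_7 → 2³ + 6³ + 1³ = 8 + 216 + 1 = 225
225 = (4,4,1)_7 → 4³ + 4³ + 1³ = 64 + 64 + 1 = 129
129 = (2,4,3)_7 → 2³ + 4³ + 3³ = 8 + 64 + 27 = 99
99 = (2,0,1)_7 → 2³ + 0³ + 1³ = 8 + 0 + 1 = 9
9 = (1,2)_7 → 1³ + 2³ = 1 + 8 = 9  — 9 already appeared earlier.

9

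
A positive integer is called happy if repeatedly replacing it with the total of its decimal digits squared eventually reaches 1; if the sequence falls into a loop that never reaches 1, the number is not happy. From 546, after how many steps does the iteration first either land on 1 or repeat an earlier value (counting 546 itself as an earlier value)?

11

546 → 77
77 → 98
98 → 145
145 → 42
42 → 20
20 → 4
4 → 16
16 → 37
37 → 58
58 → 89
89 → 145  — 145 repeats.
That took 11 steps.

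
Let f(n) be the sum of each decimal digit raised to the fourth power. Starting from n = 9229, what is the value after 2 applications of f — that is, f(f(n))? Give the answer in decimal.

964

9229 → 9⁴ + 2⁴ + 2⁴ + 9⁴ = 6561 + 16 + 16 + 6561 = 13154
13154 → 1⁴ + 3⁴ + 1⁴ + 5⁴ + 4⁴ = 1 + 81 + 1 + 625 + 256 = 964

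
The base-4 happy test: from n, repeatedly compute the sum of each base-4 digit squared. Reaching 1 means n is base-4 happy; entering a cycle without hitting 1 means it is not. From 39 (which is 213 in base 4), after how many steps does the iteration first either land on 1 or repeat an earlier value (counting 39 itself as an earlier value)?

6

39 = (2,1,3)_4 → 2² + 1² + 3² = 4 + 1 + 9 = 14
14 = (3,2)_4 → 3² + 2² = 9 + 4 = 13
13 = (3,1)_4 → 3² + 1² = 9 + 1 = 10
10 = (2,2)_4 → 2² + 2² = 4 + 4 = 8
8 = (2,0)_4 → 2² + 0² = 4 + 0 = 4
4 = (1,0)_4 → 1² + 0² = 1 + 0 = 1  — reached 1.
That took 6 steps.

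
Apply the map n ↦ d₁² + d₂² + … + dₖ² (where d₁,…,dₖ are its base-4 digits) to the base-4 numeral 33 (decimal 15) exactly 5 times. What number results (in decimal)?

1

15 = (3,3)_4 → 18
18 = (1,0,2)_4 → 5
5 = (1,1)_4 → 2
2 = (2)_4 → 4
4 = (1,0)_4 → 1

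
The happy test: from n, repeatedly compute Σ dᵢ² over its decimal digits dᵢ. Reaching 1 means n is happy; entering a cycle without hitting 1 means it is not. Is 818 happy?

818 → 8² + 1² + 8² = 64 + 1 + 64 = 129
129 → 1² + 2² + 9² = 1 + 4 + 81 = 86
86 → 8² + 6² = 64 + 36 = 100
100 → 1² + 0² + 0² = 1 + 0 + 0 = 1  — reached 1.

happy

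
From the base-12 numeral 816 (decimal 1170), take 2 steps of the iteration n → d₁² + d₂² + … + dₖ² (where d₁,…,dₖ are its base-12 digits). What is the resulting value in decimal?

89

1170 = (8,1,6)_12 → 8² + 1² + 6² = 101
101 = (8,5)_12 → 8² + 5² = 89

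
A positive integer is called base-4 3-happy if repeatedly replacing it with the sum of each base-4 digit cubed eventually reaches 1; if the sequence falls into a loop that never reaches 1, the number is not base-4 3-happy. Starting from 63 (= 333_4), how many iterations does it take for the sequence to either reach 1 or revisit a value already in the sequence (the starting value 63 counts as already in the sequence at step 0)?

63 = (3,3,3)_4 → 3³ + 3³ + 3³ = 81
81 = (1,1,0,1)_4 → 1³ + 1³ + 0³ + 1³ = 3
3 = (3)_4 → 3³ = 27
27 = (1,2,3)_4 → 1³ + 2³ + 3³ = 36
36 = (2,1,0)_4 → 2³ + 1³ + 0³ = 9
9 = (2,1)_4 → 2³ + 1³ = 9  — 9 repeats.
That took 6 steps.

6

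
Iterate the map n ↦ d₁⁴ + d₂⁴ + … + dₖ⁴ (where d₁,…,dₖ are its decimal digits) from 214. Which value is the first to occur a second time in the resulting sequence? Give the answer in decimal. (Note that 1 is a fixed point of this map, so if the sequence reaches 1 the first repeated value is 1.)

214 → 2⁴ + 1⁴ + 4⁴ = 16 + 1 + 256 = 273
273 → 2⁴ + 7⁴ + 3⁴ = 16 + 2401 + 81 = 2498
2498 → 2⁴ + 4⁴ + 9⁴ + 8⁴ = 16 + 256 + 6561 + 4096 = 10929
10929 → 1⁴ + 0⁴ + 9⁴ + 2⁴ + 9⁴ = 1 + 0 + 6561 + 16 + 6561 = 13139
13139 → 1⁴ + 3⁴ + 1⁴ + 3⁴ + 9⁴ = 1 + 81 + 1 + 81 + 6561 = 6725
6725 → 6⁴ + 7⁴ + 2⁴ + 5⁴ = 1296 + 2401 + 16 + 625 = 4338
4338 → 4⁴ + 3⁴ + 3⁴ + 8⁴ = 256 + 81 + 81 + 4096 = 4514
4514 → 4⁴ + 5⁴ + 1⁴ + 4⁴ = 256 + 625 + 1 + 256 = 1138
1138 → 1⁴ + 1⁴ + 3⁴ + 8⁴ = 1 + 1 + 81 + 4096 = 4179
4179 → 4⁴ + 1⁴ + 7⁴ + 9⁴ = 256 + 1 + 2401 + 6561 = 9219
9219 → 9⁴ + 2⁴ + 1⁴ + 9⁴ = 6561 + 16 + 1 + 6561 = 13139  — 13139 already appeared earlier.

13139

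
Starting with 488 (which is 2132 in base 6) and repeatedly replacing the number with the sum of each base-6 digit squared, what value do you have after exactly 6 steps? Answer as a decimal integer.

41

488 = (2,1,3,2)_6 → 2² + 1² + 3² + 2² = 4 + 1 + 9 + 4 = 18
18 = (3,0)_6 → 3² + 0² = 9 + 0 = 9
9 = (1,3)_6 → 1² + 3² = 1 + 9 = 10
10 = (1,4)_6 → 1² + 4² = 1 + 16 = 17
17 = (2,5)_6 → 2² + 5² = 4 + 25 = 29
29 = (4,5)_6 → 4² + 5² = 16 + 25 = 41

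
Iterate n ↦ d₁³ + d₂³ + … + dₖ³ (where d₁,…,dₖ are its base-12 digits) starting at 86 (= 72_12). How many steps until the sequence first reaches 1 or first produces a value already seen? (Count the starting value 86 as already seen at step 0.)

11

86 = (7,2)_12 → 7³ + 2³ = 343 + 8 = 351
351 = (2,5,3)_12 → 2³ + 5³ + 3³ = 8 + 125 + 27 = 160
160 = (1,1,4)_12 → 1³ + 1³ + 4³ = 1 + 1 + 64 = 66
66 = (5,6)_12 → 5³ + 6³ = 125 + 216 = 341
341 = (2,4,5)_12 → 2³ + 4³ + 5³ = 8 + 64 + 125 = 197
197 = (1,4,5)_12 → 1³ + 4³ + 5³ = 1 + 64 + 125 = 190
190 = (1,3,10)_12 → 1³ + 3³ + 10³ = 1 + 27 + 1000 = 1028
1028 = (7,1,8)_12 → 7³ + 1³ + 8³ = 343 + 1 + 512 = 856
856 = (5,11,4)_12 → 5³ + 11³ + 4³ = 125 + 1331 + 64 = 1520
1520 = (10,6,8)_12 → 10³ + 6³ + 8³ = 1000 + 216 + 512 = 1728
1728 = (1,0,0,0)_12 → 1³ + 0³ + 0³ + 0³ = 1 + 0 + 0 + 0 = 1  — reached 1.
That took 11 steps.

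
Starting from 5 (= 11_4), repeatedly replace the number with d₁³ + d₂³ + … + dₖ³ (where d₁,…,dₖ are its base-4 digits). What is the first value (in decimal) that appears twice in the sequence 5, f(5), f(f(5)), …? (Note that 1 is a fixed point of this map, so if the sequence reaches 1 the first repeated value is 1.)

8

5 = (1,1)_4 → 1³ + 1³ = 2
2 = (2)_4 → 2³ = 8
8 = (2,0)_4 → 2³ + 0³ = 8  — 8 already appeared earlier.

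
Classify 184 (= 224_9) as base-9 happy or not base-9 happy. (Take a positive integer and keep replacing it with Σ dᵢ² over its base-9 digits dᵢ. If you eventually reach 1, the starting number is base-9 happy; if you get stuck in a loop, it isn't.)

not base-9 happy

184 = (2,2,4)_9 → 2² + 2² + 4² = 24
24 = (2,6)_9 → 2² + 6² = 40
40 = (4,4)_9 → 4² + 4² = 32
32 = (3,5)_9 → 3² + 5² = 34
34 = (3,7)_9 → 3² + 7² = 58
58 = (6,4)_9 → 6² + 4² = 52
52 = (5,7)_9 → 5² + 7² = 74
74 = (8,2)_9 → 8² + 2² = 68
68 = (7,5)_9 → 7² + 5² = 74  — 74 already seen; the sequence cycles without reaching 1.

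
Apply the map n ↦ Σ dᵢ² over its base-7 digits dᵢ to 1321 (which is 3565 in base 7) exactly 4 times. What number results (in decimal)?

1321 = (3,5,6,5)_7 → 3² + 5² + 6² + 5² = 9 + 25 + 36 + 25 = 95
95 = (1,6,4)_7 → 1² + 6² + 4² = 1 + 36 + 16 = 53
53 = (1,0,4)_7 → 1² + 0² + 4² = 1 + 0 + 16 = 17
17 = (2,3)_7 → 2² + 3² = 4 + 9 = 13

13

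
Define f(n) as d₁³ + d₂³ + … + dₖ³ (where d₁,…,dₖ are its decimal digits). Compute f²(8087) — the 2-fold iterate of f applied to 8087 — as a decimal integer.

587

8087 → 1367
1367 → 587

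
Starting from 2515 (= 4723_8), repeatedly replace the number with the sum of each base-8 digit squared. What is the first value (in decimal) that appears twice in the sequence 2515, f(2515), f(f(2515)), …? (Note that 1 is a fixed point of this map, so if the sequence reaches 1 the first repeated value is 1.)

52

2515 = (4,7,2,3)_8 → 78
78 = (1,1,6)_8 → 38
38 = (4,6)_8 → 52
52 = (6,4)_8 → 52  — 52 already appeared earlier.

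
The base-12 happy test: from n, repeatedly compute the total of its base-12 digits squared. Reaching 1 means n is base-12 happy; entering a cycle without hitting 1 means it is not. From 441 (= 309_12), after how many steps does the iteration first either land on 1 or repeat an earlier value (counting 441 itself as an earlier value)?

441 = (3,0,9)_12 → 3² + 0² + 9² = 90
90 = (7,6)_12 → 7² + 6² = 85
85 = (7,1)_12 → 7² + 1² = 50
50 = (4,2)_12 → 4² + 2² = 20
20 = (1,8)_12 → 1² + 8² = 65
65 = (5,5)_12 → 5² + 5² = 50  — 50 repeats.
That took 6 steps.

6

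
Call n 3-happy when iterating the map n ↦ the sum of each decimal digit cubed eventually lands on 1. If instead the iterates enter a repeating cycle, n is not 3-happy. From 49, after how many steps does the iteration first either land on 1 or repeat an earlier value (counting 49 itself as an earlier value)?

5

49 → 4³ + 9³ = 64 + 729 = 793
793 → 7³ + 9³ + 3³ = 343 + 729 + 27 = 1099
1099 → 1³ + 0³ + 9³ + 9³ = 1 + 0 + 729 + 729 = 1459
1459 → 1³ + 4³ + 5³ + 9³ = 1 + 64 + 125 + 729 = 919
919 → 9³ + 1³ + 9³ = 729 + 1 + 729 = 1459  — 1459 repeats.
That took 5 steps.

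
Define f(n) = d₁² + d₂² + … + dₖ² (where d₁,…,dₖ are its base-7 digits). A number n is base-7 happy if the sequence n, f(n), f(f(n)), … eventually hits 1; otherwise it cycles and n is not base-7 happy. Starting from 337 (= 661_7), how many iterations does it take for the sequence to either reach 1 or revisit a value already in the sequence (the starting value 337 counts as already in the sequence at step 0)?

7

337 = (6,6,1)_7 → 6² + 6² + 1² = 73
73 = (1,3,3)_7 → 1² + 3² + 3² = 19
19 = (2,5)_7 → 2² + 5² = 29
29 = (4,1)_7 → 4² + 1² = 17
17 = (2,3)_7 → 2² + 3² = 13
13 = (1,6)_7 → 1² + 6² = 37
37 = (5,2)_7 → 5² + 2² = 29  — 29 repeats.
That took 7 steps.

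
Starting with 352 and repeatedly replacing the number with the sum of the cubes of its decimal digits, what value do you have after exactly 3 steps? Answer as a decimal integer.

352 → 3³ + 5³ + 2³ = 160
160 → 1³ + 6³ + 0³ = 217
217 → 2³ + 1³ + 7³ = 352

352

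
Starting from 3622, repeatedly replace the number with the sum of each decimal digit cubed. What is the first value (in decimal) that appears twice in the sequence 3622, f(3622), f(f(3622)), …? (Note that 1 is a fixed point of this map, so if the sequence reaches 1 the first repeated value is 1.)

370

3622 → 3³ + 6³ + 2³ + 2³ = 259
259 → 2³ + 5³ + 9³ = 862
862 → 8³ + 6³ + 2³ = 736
736 → 7³ + 3³ + 6³ = 586
586 → 5³ + 8³ + 6³ = 853
853 → 8³ + 5³ + 3³ = 664
664 → 6³ + 6³ + 4³ = 496
496 → 4³ + 9³ + 6³ = 1009
1009 → 1³ + 0³ + 0³ + 9³ = 730
730 → 7³ + 3³ + 0³ = 370
370 → 3³ + 7³ + 0³ = 370  — 370 already appeared earlier.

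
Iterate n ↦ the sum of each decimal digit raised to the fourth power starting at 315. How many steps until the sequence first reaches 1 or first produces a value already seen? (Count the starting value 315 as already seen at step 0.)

14

315 → 3⁴ + 1⁴ + 5⁴ = 81 + 1 + 625 = 707
707 → 7⁴ + 0⁴ + 7⁴ = 2401 + 0 + 2401 = 4802
4802 → 4⁴ + 8⁴ + 0⁴ + 2⁴ = 256 + 4096 + 0 + 16 = 4368
4368 → 4⁴ + 3⁴ + 6⁴ + 8⁴ = 256 + 81 + 1296 + 4096 = 5729
5729 → 5⁴ + 7⁴ + 2⁴ + 9⁴ = 625 + 2401 + 16 + 6561 = 9603
9603 → 9⁴ + 6⁴ + 0⁴ + 3⁴ = 6561 + 1296 + 0 + 81 = 7938
7938 → 7⁴ + 9⁴ + 3⁴ + 8⁴ = 2401 + 6561 + 81 + 4096 = 13139
13139 → 1⁴ + 3⁴ + 1⁴ + 3⁴ + 9⁴ = 1 + 81 + 1 + 81 + 6561 = 6725
6725 → 6⁴ + 7⁴ + 2⁴ + 5⁴ = 1296 + 2401 + 16 + 625 = 4338
4338 → 4⁴ + 3⁴ + 3⁴ + 8⁴ = 256 + 81 + 81 + 4096 = 4514
4514 → 4⁴ + 5⁴ + 1⁴ + 4⁴ = 256 + 625 + 1 + 256 = 1138
1138 → 1⁴ + 1⁴ + 3⁴ + 8⁴ = 1 + 1 + 81 + 4096 = 4179
4179 → 4⁴ + 1⁴ + 7⁴ + 9⁴ = 256 + 1 + 2401 + 6561 = 9219
9219 → 9⁴ + 2⁴ + 1⁴ + 9⁴ = 6561 + 16 + 1 + 6561 = 13139  — 13139 repeats.
That took 14 steps.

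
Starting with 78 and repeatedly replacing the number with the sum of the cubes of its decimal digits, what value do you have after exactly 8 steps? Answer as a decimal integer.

153

78 → 7³ + 8³ = 343 + 512 = 855
855 → 8³ + 5³ + 5³ = 512 + 125 + 125 = 762
762 → 7³ + 6³ + 2³ = 343 + 216 + 8 = 567
567 → 5³ + 6³ + 7³ = 125 + 216 + 343 = 684
684 → 6³ + 8³ + 4³ = 216 + 512 + 64 = 792
792 → 7³ + 9³ + 2³ = 343 + 729 + 8 = 1080
1080 → 1³ + 0³ + 8³ + 0³ = 1 + 0 + 512 + 0 = 513
513 → 5³ + 1³ + 3³ = 125 + 1 + 27 = 153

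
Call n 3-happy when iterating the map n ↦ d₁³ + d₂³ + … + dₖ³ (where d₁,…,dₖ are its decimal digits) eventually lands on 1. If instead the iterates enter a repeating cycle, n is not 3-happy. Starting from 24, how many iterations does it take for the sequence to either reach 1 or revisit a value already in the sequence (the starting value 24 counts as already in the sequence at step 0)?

24 → 2³ + 4³ = 8 + 64 = 72
72 → 7³ + 2³ = 343 + 8 = 351
351 → 3³ + 5³ + 1³ = 27 + 125 + 1 = 153
153 → 1³ + 5³ + 3³ = 1 + 125 + 27 = 153  — 153 repeats.
That took 4 steps.

4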